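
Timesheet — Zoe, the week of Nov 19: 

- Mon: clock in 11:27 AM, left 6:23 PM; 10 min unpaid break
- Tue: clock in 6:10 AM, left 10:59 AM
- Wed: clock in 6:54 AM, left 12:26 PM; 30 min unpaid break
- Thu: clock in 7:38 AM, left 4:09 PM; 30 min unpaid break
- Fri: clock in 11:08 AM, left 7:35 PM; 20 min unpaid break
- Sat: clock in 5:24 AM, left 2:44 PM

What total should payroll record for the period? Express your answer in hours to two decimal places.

42.08 hours

Mon: 11:27 AM–6:23 PM = 6 h 56 min; less 10 min break → 6 h 46 min
Tue: 6:10 AM–10:59 AM = 4 h 49 min
Wed: 6:54 AM–12:26 PM = 5 h 32 min; less 30 min break → 5 h 2 min
Thu: 7:38 AM–4:09 PM = 8 h 31 min; less 30 min break → 8 h 1 min
Fri: 11:08 AM–7:35 PM = 8 h 27 min; less 20 min break → 8 h 7 min
Sat: 5:24 AM–2:44 PM = 9 h 20 min
Total: 6 h 46 min + 4 h 49 min + 5 h 2 min + 8 h 1 min + 8 h 7 min + 9 h 20 min = 42 h 5 min.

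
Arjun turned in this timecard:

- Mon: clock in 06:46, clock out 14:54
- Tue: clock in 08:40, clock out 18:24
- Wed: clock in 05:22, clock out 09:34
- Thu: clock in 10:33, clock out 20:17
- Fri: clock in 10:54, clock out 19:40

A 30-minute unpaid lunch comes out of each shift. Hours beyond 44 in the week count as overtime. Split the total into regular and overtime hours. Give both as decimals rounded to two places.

Mon: 06:46–14:54 = 8 h 8 min; less 30 min break → 7 h 38 min
Tue: 08:40–18:24 = 9 h 44 min; less 30 min break → 9 h 14 min
Wed: 05:22–09:34 = 4 h 12 min; less 30 min break → 3 h 42 min
Thu: 10:33–20:17 = 9 h 44 min; less 30 min break → 9 h 14 min
Fri: 10:54–19:40 = 8 h 46 min; less 30 min break → 8 h 16 min
Total worked: 38 h 4 min = 38.07 h.
Threshold 44 h → overtime 0 h 0 min, regular 38 h 4 min.

Regular 38.07 hours, overtime 0.00 hours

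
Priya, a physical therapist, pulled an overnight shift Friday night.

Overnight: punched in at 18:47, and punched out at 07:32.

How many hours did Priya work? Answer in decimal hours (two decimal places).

12.75 hours

Overnight: 18:47 → midnight = 5 h 13 min; midnight → 07:32 = 7 h 32 min; span 12 h 45 min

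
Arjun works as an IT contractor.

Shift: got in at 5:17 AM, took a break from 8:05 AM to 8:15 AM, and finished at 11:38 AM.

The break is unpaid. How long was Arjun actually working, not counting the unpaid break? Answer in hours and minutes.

6 h 11 min

Shift: 5:17 AM–11:38 AM = 6 h 21 min; less 10 min break → 6 h 11 min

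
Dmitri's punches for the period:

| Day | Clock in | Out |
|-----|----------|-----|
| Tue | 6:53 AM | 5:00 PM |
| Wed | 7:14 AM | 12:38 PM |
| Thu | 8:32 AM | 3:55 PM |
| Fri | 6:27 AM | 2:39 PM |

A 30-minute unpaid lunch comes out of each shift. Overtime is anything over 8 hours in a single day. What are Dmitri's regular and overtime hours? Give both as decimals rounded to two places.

Tue: 6:53 AM–5:00 PM = 10 h 7 min; less 30 min break → 9 h 37 min
Wed: 7:14 AM–12:38 PM = 5 h 24 min; less 30 min break → 4 h 54 min
Thu: 8:32 AM–3:55 PM = 7 h 23 min; less 30 min break → 6 h 53 min
Fri: 6:27 AM–2:39 PM = 8 h 12 min; less 30 min break → 7 h 42 min
Tue reg 8 h 0 min / OT 1 h 37 min; Wed reg 4 h 54 min / OT 0 h 0 min; Thu reg 6 h 53 min / OT 0 h 0 min; Fri reg 7 h 42 min / OT 0 h 0 min.
Totals: regular 27 h 29 min, overtime 1 h 37 min.

Regular 27.48 hours, overtime 1.62 hours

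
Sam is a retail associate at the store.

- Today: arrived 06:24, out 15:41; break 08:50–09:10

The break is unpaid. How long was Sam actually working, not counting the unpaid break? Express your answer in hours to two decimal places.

8.95 hours

Today: 06:24–15:41 = 9 h 17 min; less 20 min break → 8 h 57 min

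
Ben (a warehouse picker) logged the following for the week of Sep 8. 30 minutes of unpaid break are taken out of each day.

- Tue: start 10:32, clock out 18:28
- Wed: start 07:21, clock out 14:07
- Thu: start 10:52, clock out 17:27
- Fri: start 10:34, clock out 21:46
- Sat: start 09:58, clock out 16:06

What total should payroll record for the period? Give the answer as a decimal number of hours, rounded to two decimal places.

36.12 hours

Tue: 10:32–18:28 = 7 h 56 min; less 30 min break → 7 h 26 min
Wed: 07:21–14:07 = 6 h 46 min; less 30 min break → 6 h 16 min
Thu: 10:52–17:27 = 6 h 35 min; less 30 min break → 6 h 5 min
Fri: 10:34–21:46 = 11 h 12 min; less 30 min break → 10 h 42 min
Sat: 09:58–16:06 = 6 h 8 min; less 30 min break → 5 h 38 min
Total: 7 h 26 min + 6 h 16 min + 6 h 5 min + 10 h 42 min + 5 h 38 min = 36 h 7 min.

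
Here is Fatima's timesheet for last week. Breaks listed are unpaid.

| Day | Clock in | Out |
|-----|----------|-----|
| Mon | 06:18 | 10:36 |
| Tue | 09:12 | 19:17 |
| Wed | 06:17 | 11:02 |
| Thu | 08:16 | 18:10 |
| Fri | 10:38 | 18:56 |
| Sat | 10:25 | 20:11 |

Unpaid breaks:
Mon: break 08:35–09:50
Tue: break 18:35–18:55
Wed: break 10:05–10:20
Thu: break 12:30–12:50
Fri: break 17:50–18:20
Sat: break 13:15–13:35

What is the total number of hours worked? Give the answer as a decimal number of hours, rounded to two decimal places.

Mon: 06:18–10:36 = 4 h 18 min; less 75 min break → 3 h 3 min
Tue: 09:12–19:17 = 10 h 5 min; less 20 min break → 9 h 45 min
Wed: 06:17–11:02 = 4 h 45 min; less 15 min break → 4 h 30 min
Thu: 08:16–18:10 = 9 h 54 min; less 20 min break → 9 h 34 min
Fri: 10:38–18:56 = 8 h 18 min; less 30 min break → 7 h 48 min
Sat: 10:25–20:11 = 9 h 46 min; less 20 min break → 9 h 26 min
Total: 3 h 3 min + 9 h 45 min + 4 h 30 min + 9 h 34 min + 7 h 48 min + 9 h 26 min = 44 h 6 min.

44.10 hours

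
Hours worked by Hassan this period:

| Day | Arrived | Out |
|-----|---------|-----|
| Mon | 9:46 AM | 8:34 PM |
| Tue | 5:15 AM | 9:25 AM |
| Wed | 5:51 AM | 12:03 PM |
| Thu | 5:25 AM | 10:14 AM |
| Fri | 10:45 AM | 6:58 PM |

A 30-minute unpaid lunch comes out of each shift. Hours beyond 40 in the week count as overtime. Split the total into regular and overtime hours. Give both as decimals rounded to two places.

Regular 31.70 hours, overtime 0.00 hours

Mon: 9:46 AM–8:34 PM = 10 h 48 min; less 30 min break → 10 h 18 min
Tue: 5:15 AM–9:25 AM = 4 h 10 min; less 30 min break → 3 h 40 min
Wed: 5:51 AM–12:03 PM = 6 h 12 min; less 30 min break → 5 h 42 min
Thu: 5:25 AM–10:14 AM = 4 h 49 min; less 30 min break → 4 h 19 min
Fri: 10:45 AM–6:58 PM = 8 h 13 min; less 30 min break → 7 h 43 min
Total worked: 31 h 42 min = 31.70 h.
Threshold 40 h → overtime 0 h 0 min, regular 31 h 42 min.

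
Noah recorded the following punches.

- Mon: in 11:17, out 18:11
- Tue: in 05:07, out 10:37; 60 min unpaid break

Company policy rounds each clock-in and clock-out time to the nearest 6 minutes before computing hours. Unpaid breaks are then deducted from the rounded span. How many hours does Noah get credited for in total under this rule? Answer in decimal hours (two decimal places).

11.40 hours

Mon: in 11:17→11:18, out 18:11→18:12; 6 h 54 min
Tue: in 05:07→05:06, out 10:37→10:36; 5 h 30 min − 60 min = 4 h 30 min
Total credited: 11 h 24 min.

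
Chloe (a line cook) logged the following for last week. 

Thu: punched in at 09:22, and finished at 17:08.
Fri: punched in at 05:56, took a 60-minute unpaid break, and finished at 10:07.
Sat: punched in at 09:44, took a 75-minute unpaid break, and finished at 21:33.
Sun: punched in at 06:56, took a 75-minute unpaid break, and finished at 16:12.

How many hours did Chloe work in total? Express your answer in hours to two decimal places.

Thu: 09:22–17:08 = 7 h 46 min
Fri: 05:56–10:07 = 4 h 11 min; less 60 min break → 3 h 11 min
Sat: 09:44–21:33 = 11 h 49 min; less 75 min break → 10 h 34 min
Sun: 06:56–16:12 = 9 h 16 min; less 75 min break → 8 h 1 min
Total: 7 h 46 min + 3 h 11 min + 10 h 34 min + 8 h 1 min = 29 h 32 min.

29.53 hours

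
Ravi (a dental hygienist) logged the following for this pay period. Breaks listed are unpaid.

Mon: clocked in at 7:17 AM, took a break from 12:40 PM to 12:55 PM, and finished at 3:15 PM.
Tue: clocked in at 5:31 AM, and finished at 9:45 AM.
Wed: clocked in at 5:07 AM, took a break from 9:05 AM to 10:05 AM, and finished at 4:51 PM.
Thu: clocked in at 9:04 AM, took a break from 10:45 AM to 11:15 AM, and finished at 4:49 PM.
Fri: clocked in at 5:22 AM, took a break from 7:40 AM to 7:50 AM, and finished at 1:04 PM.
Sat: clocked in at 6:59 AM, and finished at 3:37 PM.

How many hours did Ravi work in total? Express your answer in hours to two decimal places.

46.10 hours

Mon: 7:17 AM–3:15 PM = 7 h 58 min; less 15 min break → 7 h 43 min
Tue: 5:31 AM–9:45 AM = 4 h 14 min
Wed: 5:07 AM–4:51 PM = 11 h 44 min; less 60 min break → 10 h 44 min
Thu: 9:04 AM–4:49 PM = 7 h 45 min; less 30 min break → 7 h 15 min
Fri: 5:22 AM–1:04 PM = 7 h 42 min; less 10 min break → 7 h 32 min
Sat: 6:59 AM–3:37 PM = 8 h 38 min
Total: 7 h 43 min + 4 h 14 min + 10 h 44 min + 7 h 15 min + 7 h 32 min + 8 h 38 min = 46 h 6 min.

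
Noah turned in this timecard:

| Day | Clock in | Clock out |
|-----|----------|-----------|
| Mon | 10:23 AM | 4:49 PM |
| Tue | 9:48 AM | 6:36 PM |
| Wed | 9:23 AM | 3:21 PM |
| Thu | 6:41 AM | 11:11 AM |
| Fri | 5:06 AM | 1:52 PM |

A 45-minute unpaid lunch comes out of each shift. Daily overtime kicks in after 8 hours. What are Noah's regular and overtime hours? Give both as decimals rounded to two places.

Mon: 10:23 AM–4:49 PM = 6 h 26 min; less 45 min break → 5 h 41 min
Tue: 9:48 AM–6:36 PM = 8 h 48 min; less 45 min break → 8 h 3 min
Wed: 9:23 AM–3:21 PM = 5 h 58 min; less 45 min break → 5 h 13 min
Thu: 6:41 AM–11:11 AM = 4 h 30 min; less 45 min break → 3 h 45 min
Fri: 5:06 AM–1:52 PM = 8 h 46 min; less 45 min break → 8 h 1 min
Mon reg 5 h 41 min / OT 0 h 0 min; Tue reg 8 h 0 min / OT 0 h 3 min; Wed reg 5 h 13 min / OT 0 h 0 min; Thu reg 3 h 45 min / OT 0 h 0 min; Fri reg 8 h 0 min / OT 0 h 1 min.
Totals: regular 30 h 39 min, overtime 0 h 4 min.

Regular 30.65 hours, overtime 0.07 hours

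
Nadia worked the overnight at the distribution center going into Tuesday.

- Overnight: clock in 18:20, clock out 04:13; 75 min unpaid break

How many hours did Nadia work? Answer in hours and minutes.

Overnight: 18:20 → midnight = 5 h 40 min; midnight → 04:13 = 4 h 13 min; span 9 h 53 min; less 75 min break → 8 h 38 min

8 h 38 min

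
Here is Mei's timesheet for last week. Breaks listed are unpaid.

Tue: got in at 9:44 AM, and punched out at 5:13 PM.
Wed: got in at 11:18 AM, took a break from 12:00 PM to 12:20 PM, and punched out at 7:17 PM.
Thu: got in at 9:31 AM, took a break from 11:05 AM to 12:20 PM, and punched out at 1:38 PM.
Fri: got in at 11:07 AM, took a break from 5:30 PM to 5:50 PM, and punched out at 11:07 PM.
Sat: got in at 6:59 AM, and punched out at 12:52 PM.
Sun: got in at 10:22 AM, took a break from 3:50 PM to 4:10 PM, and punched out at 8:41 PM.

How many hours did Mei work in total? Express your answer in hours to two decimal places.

Tue: 9:44 AM–5:13 PM = 7 h 29 min
Wed: 11:18 AM–7:17 PM = 7 h 59 min; less 20 min break → 7 h 39 min
Thu: 9:31 AM–1:38 PM = 4 h 7 min; less 75 min break → 2 h 52 min
Fri: 11:07 AM–11:07 PM = 12 h 0 min; less 20 min break → 11 h 40 min
Sat: 6:59 AM–12:52 PM = 5 h 53 min
Sun: 10:22 AM–8:41 PM = 10 h 19 min; less 20 min break → 9 h 59 min
Total: 7 h 29 min + 7 h 39 min + 2 h 52 min + 11 h 40 min + 5 h 53 min + 9 h 59 min = 45 h 32 min.

45.53 hours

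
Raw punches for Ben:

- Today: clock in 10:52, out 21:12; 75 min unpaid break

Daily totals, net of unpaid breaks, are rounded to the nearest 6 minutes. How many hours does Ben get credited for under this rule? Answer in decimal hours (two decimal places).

9.10 hours

Today: 10:52–21:12 = 10 h 20 min − 75 min = 9 h 5 min → rounds to 9 h 6 min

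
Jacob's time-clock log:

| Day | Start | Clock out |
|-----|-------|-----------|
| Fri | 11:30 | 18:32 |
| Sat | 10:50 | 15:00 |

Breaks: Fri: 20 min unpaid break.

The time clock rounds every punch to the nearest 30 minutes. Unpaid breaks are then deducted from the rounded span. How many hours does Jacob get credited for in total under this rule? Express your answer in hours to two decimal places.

10.67 hours

Fri: in 11:30→11:30, out 18:32→18:30; 7 h 0 min − 20 min = 6 h 40 min
Sat: in 10:50→11:00, out 15:00→15:00; 4 h 0 min
Total credited: 10 h 40 min.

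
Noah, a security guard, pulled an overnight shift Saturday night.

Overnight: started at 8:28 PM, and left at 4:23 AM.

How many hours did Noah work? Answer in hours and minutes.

7 h 55 min

Overnight: 8:28 PM → midnight = 3 h 32 min; midnight → 4:23 AM = 4 h 23 min; span 7 h 55 min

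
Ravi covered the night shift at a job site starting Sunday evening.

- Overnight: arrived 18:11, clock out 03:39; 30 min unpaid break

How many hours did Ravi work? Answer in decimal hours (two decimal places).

Overnight: 18:11 → midnight = 5 h 49 min; midnight → 03:39 = 3 h 39 min; span 9 h 28 min; less 30 min break → 8 h 58 min

8.97 hours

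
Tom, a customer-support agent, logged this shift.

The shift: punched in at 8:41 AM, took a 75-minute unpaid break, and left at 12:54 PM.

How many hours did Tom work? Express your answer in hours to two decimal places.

The shift: 8:41 AM–12:54 PM = 4 h 13 min; less 75 min break → 2 h 58 min

2.97 hours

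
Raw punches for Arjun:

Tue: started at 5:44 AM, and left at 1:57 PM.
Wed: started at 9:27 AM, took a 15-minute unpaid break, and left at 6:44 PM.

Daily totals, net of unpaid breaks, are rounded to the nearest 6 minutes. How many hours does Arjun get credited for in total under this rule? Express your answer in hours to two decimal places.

17.20 hours

Tue: 5:44 AM–1:57 PM = 8 h 13 min → rounds to 8 h 12 min
Wed: 9:27 AM–6:44 PM = 9 h 17 min − 15 min = 9 h 2 min → rounds to 9 h 0 min
Total credited: 17 h 12 min.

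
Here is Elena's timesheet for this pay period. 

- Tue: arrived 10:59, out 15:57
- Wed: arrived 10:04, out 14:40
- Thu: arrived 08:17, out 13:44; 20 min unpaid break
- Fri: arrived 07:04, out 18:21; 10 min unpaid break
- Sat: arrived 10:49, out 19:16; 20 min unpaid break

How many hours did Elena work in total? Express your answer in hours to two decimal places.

Tue: 10:59–15:57 = 4 h 58 min
Wed: 10:04–14:40 = 4 h 36 min
Thu: 08:17–13:44 = 5 h 27 min; less 20 min break → 5 h 7 min
Fri: 07:04–18:21 = 11 h 17 min; less 10 min break → 11 h 7 min
Sat: 10:49–19:16 = 8 h 27 min; less 20 min break → 8 h 7 min
Total: 4 h 58 min + 4 h 36 min + 5 h 7 min + 11 h 7 min + 8 h 7 min = 33 h 55 min.

33.92 hours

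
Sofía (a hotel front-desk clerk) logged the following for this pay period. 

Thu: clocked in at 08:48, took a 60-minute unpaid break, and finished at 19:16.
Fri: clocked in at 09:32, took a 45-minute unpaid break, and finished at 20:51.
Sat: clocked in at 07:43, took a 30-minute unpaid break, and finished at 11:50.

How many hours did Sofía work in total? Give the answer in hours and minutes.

23 h 39 min

Thu: 08:48–19:16 = 10 h 28 min; less 60 min break → 9 h 28 min
Fri: 09:32–20:51 = 11 h 19 min; less 45 min break → 10 h 34 min
Sat: 07:43–11:50 = 4 h 7 min; less 30 min break → 3 h 37 min
Total: 9 h 28 min + 10 h 34 min + 3 h 37 min = 23 h 39 min.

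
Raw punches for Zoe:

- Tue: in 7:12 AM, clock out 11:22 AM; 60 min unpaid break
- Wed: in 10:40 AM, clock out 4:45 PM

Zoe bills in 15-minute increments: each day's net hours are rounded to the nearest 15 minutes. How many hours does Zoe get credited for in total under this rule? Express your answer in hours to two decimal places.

9.25 hours

Tue: 7:12 AM–11:22 AM = 4 h 10 min − 60 min = 3 h 10 min → rounds to 3 h 15 min
Wed: 10:40 AM–4:45 PM = 6 h 5 min → rounds to 6 h 0 min
Total credited: 9 h 15 min.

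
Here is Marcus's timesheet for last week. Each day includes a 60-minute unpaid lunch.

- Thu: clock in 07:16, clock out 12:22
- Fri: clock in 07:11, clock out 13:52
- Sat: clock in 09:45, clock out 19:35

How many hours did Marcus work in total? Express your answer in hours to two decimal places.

18.62 hours

Thu: 07:16–12:22 = 5 h 6 min; less 60 min break → 4 h 6 min
Fri: 07:11–13:52 = 6 h 41 min; less 60 min break → 5 h 41 min
Sat: 09:45–19:35 = 9 h 50 min; less 60 min break → 8 h 50 min
Total: 4 h 6 min + 5 h 41 min + 8 h 50 min = 18 h 37 min.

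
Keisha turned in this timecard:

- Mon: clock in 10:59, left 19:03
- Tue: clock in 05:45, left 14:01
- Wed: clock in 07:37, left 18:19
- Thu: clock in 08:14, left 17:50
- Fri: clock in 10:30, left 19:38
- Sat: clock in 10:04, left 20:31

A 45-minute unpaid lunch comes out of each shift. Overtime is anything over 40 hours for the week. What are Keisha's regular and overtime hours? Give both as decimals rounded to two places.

Mon: 10:59–19:03 = 8 h 4 min; less 45 min break → 7 h 19 min
Tue: 05:45–14:01 = 8 h 16 min; less 45 min break → 7 h 31 min
Wed: 07:37–18:19 = 10 h 42 min; less 45 min break → 9 h 57 min
Thu: 08:14–17:50 = 9 h 36 min; less 45 min break → 8 h 51 min
Fri: 10:30–19:38 = 9 h 8 min; less 45 min break → 8 h 23 min
Sat: 10:04–20:31 = 10 h 27 min; less 45 min break → 9 h 42 min
Total worked: 51 h 43 min = 51.72 h.
Threshold 40 h → overtime 11 h 43 min, regular 40 h 0 min.

Regular 40.00 hours, overtime 11.72 hours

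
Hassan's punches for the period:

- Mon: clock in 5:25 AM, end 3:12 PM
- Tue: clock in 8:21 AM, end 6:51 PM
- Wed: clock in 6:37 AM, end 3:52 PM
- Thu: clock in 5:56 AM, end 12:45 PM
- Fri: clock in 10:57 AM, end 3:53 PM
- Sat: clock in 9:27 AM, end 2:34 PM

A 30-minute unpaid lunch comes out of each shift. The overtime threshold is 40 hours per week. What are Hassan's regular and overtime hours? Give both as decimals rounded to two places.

Mon: 5:25 AM–3:12 PM = 9 h 47 min; less 30 min break → 9 h 17 min
Tue: 8:21 AM–6:51 PM = 10 h 30 min; less 30 min break → 10 h 0 min
Wed: 6:37 AM–3:52 PM = 9 h 15 min; less 30 min break → 8 h 45 min
Thu: 5:56 AM–12:45 PM = 6 h 49 min; less 30 min break → 6 h 19 min
Fri: 10:57 AM–3:53 PM = 4 h 56 min; less 30 min break → 4 h 26 min
Sat: 9:27 AM–2:34 PM = 5 h 7 min; less 30 min break → 4 h 37 min
Total worked: 43 h 24 min = 43.40 h.
Threshold 40 h → overtime 3 h 24 min, regular 40 h 0 min.

Regular 40.00 hours, overtime 3.40 hours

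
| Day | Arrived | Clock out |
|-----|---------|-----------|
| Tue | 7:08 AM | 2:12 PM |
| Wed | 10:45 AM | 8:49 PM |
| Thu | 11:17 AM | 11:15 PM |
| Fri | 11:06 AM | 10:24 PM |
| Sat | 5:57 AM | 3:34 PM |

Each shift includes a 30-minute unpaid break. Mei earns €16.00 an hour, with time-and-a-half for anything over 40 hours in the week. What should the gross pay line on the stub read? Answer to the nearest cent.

€820.40

Tue: 7:08 AM–2:12 PM = 7 h 4 min; less 30 min break → 6 h 34 min
Wed: 10:45 AM–8:49 PM = 10 h 4 min; less 30 min break → 9 h 34 min
Thu: 11:17 AM–11:15 PM = 11 h 58 min; less 30 min break → 11 h 28 min
Fri: 11:06 AM–10:24 PM = 11 h 18 min; less 30 min break → 10 h 48 min
Sat: 5:57 AM–3:34 PM = 9 h 37 min; less 30 min break → 9 h 7 min
Total worked: 47 h 31 min = 2851 min.
Regular 40 h 0 min = 2400 min at €16.00/h; overtime 7 h 31 min = 451 min at €24.00/h.
Pay = (2400 × €16.00 + 451 × €24.00) ÷ 60 = €820.40.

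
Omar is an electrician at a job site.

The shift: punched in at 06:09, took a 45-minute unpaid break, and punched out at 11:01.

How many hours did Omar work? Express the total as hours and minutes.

The shift: 06:09–11:01 = 4 h 52 min; less 45 min break → 4 h 7 min

4 h 7 min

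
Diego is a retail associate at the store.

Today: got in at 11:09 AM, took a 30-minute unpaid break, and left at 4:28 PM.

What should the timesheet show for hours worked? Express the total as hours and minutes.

Today: 11:09 AM–4:28 PM = 5 h 19 min; less 30 min break → 4 h 49 min

4 h 49 min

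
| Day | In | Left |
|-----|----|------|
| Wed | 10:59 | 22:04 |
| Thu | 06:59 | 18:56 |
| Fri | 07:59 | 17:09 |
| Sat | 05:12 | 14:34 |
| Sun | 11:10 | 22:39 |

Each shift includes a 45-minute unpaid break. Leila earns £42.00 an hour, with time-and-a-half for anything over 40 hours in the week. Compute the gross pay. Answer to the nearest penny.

£2265.90

Wed: 10:59–22:04 = 11 h 5 min; less 45 min break → 10 h 20 min
Thu: 06:59–18:56 = 11 h 57 min; less 45 min break → 11 h 12 min
Fri: 07:59–17:09 = 9 h 10 min; less 45 min break → 8 h 25 min
Sat: 05:12–14:34 = 9 h 22 min; less 45 min break → 8 h 37 min
Sun: 11:10–22:39 = 11 h 29 min; less 45 min break → 10 h 44 min
Total worked: 49 h 18 min = 2958 min.
Regular 40 h 0 min = 2400 min at £42.00/h; overtime 9 h 18 min = 558 min at £63.00/h.
Pay = (2400 × £42.00 + 558 × £63.00) ÷ 60 = £2265.90.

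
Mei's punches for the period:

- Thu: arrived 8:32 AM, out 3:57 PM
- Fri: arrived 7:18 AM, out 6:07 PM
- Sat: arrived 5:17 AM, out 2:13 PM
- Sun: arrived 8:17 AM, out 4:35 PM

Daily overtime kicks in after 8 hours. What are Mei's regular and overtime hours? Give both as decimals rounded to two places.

Thu: 8:32 AM–3:57 PM = 7 h 25 min
Fri: 7:18 AM–6:07 PM = 10 h 49 min
Sat: 5:17 AM–2:13 PM = 8 h 56 min
Sun: 8:17 AM–4:35 PM = 8 h 18 min
Thu reg 7 h 25 min / OT 0 h 0 min; Fri reg 8 h 0 min / OT 2 h 49 min; Sat reg 8 h 0 min / OT 0 h 56 min; Sun reg 8 h 0 min / OT 0 h 18 min.
Totals: regular 31 h 25 min, overtime 4 h 3 min.

Regular 31.42 hours, overtime 4.05 hours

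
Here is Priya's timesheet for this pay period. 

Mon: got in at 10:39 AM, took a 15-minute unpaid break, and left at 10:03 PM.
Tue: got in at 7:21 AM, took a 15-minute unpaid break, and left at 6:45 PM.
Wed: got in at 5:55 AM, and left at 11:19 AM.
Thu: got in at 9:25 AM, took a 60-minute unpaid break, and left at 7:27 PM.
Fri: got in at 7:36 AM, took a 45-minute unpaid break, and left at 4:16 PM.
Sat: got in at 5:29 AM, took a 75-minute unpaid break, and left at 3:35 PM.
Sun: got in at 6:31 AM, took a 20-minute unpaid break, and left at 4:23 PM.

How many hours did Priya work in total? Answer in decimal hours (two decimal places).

63.03 hours

Mon: 10:39 AM–10:03 PM = 11 h 24 min; less 15 min break → 11 h 9 min
Tue: 7:21 AM–6:45 PM = 11 h 24 min; less 15 min break → 11 h 9 min
Wed: 5:55 AM–11:19 AM = 5 h 24 min
Thu: 9:25 AM–7:27 PM = 10 h 2 min; less 60 min break → 9 h 2 min
Fri: 7:36 AM–4:16 PM = 8 h 40 min; less 45 min break → 7 h 55 min
Sat: 5:29 AM–3:35 PM = 10 h 6 min; less 75 min break → 8 h 51 min
Sun: 6:31 AM–4:23 PM = 9 h 52 min; less 20 min break → 9 h 32 min
Total: 11 h 9 min + 11 h 9 min + 5 h 24 min + 9 h 2 min + 7 h 55 min + 8 h 51 min + 9 h 32 min = 63 h 2 min.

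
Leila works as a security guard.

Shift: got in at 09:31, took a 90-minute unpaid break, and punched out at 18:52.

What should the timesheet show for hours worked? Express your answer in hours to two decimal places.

7.85 hours

Shift: 09:31–18:52 = 9 h 21 min; less 90 min break → 7 h 51 min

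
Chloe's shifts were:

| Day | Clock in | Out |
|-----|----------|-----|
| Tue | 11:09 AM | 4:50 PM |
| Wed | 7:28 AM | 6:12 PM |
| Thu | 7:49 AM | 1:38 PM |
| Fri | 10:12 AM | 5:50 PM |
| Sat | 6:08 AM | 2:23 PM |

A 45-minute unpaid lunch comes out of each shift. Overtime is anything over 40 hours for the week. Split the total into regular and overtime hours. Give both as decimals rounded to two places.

Tue: 11:09 AM–4:50 PM = 5 h 41 min; less 45 min break → 4 h 56 min
Wed: 7:28 AM–6:12 PM = 10 h 44 min; less 45 min break → 9 h 59 min
Thu: 7:49 AM–1:38 PM = 5 h 49 min; less 45 min break → 5 h 4 min
Fri: 10:12 AM–5:50 PM = 7 h 38 min; less 45 min break → 6 h 53 min
Sat: 6:08 AM–2:23 PM = 8 h 15 min; less 45 min break → 7 h 30 min
Total worked: 34 h 22 min = 34.37 h.
Threshold 40 h → overtime 0 h 0 min, regular 34 h 22 min.

Regular 34.37 hours, overtime 0.00 hours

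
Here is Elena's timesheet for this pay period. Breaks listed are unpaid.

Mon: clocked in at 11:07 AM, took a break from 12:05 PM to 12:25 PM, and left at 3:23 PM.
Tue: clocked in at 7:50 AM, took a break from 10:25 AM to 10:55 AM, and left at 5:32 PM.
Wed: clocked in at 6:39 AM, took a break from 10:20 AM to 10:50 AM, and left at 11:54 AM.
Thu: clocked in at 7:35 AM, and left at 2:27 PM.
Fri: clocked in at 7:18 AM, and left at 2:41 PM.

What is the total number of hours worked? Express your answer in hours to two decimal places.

32.13 hours

Mon: 11:07 AM–3:23 PM = 4 h 16 min; less 20 min break → 3 h 56 min
Tue: 7:50 AM–5:32 PM = 9 h 42 min; less 30 min break → 9 h 12 min
Wed: 6:39 AM–11:54 AM = 5 h 15 min; less 30 min break → 4 h 45 min
Thu: 7:35 AM–2:27 PM = 6 h 52 min
Fri: 7:18 AM–2:41 PM = 7 h 23 min
Total: 3 h 56 min + 9 h 12 min + 4 h 45 min + 6 h 52 min + 7 h 23 min = 32 h 8 min.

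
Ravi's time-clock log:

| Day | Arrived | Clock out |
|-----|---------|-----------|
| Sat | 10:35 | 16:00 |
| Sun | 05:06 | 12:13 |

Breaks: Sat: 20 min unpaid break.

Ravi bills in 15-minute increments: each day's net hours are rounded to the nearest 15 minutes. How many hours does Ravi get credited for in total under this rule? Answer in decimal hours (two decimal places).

Sat: 10:35–16:00 = 5 h 25 min − 20 min = 5 h 5 min → rounds to 5 h 0 min
Sun: 05:06–12:13 = 7 h 7 min → rounds to 7 h 0 min
Total credited: 12 h 0 min.

12.00 hours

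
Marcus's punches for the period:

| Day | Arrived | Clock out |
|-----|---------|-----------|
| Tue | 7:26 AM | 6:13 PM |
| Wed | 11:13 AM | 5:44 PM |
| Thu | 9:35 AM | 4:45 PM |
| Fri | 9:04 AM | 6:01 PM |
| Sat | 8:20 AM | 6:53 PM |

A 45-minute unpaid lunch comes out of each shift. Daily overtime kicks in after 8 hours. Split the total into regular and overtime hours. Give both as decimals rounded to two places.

Tue: 7:26 AM–6:13 PM = 10 h 47 min; less 45 min break → 10 h 2 min
Wed: 11:13 AM–5:44 PM = 6 h 31 min; less 45 min break → 5 h 46 min
Thu: 9:35 AM–4:45 PM = 7 h 10 min; less 45 min break → 6 h 25 min
Fri: 9:04 AM–6:01 PM = 8 h 57 min; less 45 min break → 8 h 12 min
Sat: 8:20 AM–6:53 PM = 10 h 33 min; less 45 min break → 9 h 48 min
Tue reg 8 h 0 min / OT 2 h 2 min; Wed reg 5 h 46 min / OT 0 h 0 min; Thu reg 6 h 25 min / OT 0 h 0 min; Fri reg 8 h 0 min / OT 0 h 12 min; Sat reg 8 h 0 min / OT 1 h 48 min.
Totals: regular 36 h 11 min, overtime 4 h 2 min.

Regular 36.18 hours, overtime 4.03 hours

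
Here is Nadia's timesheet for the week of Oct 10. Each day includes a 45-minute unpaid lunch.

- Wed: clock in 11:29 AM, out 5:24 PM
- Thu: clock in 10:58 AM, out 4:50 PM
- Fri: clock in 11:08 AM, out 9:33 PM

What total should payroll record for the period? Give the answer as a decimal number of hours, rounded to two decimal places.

Wed: 11:29 AM–5:24 PM = 5 h 55 min; less 45 min break → 5 h 10 min
Thu: 10:58 AM–4:50 PM = 5 h 52 min; less 45 min break → 5 h 7 min
Fri: 11:08 AM–9:33 PM = 10 h 25 min; less 45 min break → 9 h 40 min
Total: 5 h 10 min + 5 h 7 min + 9 h 40 min = 19 h 57 min.

19.95 hours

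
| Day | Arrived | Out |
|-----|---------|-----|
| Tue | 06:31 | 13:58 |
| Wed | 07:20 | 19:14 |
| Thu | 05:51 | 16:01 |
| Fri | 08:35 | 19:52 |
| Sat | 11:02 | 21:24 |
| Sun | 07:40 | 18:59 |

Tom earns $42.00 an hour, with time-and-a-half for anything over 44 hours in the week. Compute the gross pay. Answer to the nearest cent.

Tue: 06:31–13:58 = 7 h 27 min
Wed: 07:20–19:14 = 11 h 54 min
Thu: 05:51–16:01 = 10 h 10 min
Fri: 08:35–19:52 = 11 h 17 min
Sat: 11:02–21:24 = 10 h 22 min
Sun: 07:40–18:59 = 11 h 19 min
Total worked: 62 h 29 min = 3749 min.
Regular 44 h 0 min = 2640 min at $42.00/h; overtime 18 h 29 min = 1109 min at $63.00/h.
Pay = (2640 × $42.00 + 1109 × $63.00) ÷ 60 = $3012.45.

$3012.45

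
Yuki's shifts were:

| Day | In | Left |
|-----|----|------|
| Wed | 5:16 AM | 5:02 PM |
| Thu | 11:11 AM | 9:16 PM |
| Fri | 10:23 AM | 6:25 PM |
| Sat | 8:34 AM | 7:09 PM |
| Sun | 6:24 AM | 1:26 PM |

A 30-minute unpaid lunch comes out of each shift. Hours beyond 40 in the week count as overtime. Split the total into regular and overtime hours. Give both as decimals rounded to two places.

Regular 40.00 hours, overtime 5.00 hours

Wed: 5:16 AM–5:02 PM = 11 h 46 min; less 30 min break → 11 h 16 min
Thu: 11:11 AM–9:16 PM = 10 h 5 min; less 30 min break → 9 h 35 min
Fri: 10:23 AM–6:25 PM = 8 h 2 min; less 30 min break → 7 h 32 min
Sat: 8:34 AM–7:09 PM = 10 h 35 min; less 30 min break → 10 h 5 min
Sun: 6:24 AM–1:26 PM = 7 h 2 min; less 30 min break → 6 h 32 min
Total worked: 45 h 0 min = 45.00 h.
Threshold 40 h → overtime 5 h 0 min, regular 40 h 0 min.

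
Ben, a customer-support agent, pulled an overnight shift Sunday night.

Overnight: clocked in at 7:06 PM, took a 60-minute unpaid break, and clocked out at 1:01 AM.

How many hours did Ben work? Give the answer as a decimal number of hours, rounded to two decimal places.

Overnight: 7:06 PM → midnight = 4 h 54 min; midnight → 1:01 AM = 1 h 1 min; span 5 h 55 min; less 60 min break → 4 h 55 min

4.92 hours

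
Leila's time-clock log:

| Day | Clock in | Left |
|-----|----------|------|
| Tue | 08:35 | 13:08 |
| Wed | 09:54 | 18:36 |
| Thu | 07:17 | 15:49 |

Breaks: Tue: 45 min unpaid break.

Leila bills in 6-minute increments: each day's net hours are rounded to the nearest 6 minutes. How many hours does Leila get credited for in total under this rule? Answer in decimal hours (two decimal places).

Tue: 08:35–13:08 = 4 h 33 min − 45 min = 3 h 48 min → rounds to 3 h 48 min
Wed: 09:54–18:36 = 8 h 42 min → rounds to 8 h 42 min
Thu: 07:17–15:49 = 8 h 32 min → rounds to 8 h 30 min
Total credited: 21 h 0 min.

21.00 hours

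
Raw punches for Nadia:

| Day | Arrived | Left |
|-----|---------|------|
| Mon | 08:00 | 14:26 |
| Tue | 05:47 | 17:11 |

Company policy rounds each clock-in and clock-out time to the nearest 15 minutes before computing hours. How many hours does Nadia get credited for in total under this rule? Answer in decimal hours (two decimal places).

Mon: in 08:00→08:00, out 14:26→14:30; 6 h 30 min
Tue: in 05:47→05:45, out 17:11→17:15; 11 h 30 min
Total credited: 18 h 0 min.

18.00 hours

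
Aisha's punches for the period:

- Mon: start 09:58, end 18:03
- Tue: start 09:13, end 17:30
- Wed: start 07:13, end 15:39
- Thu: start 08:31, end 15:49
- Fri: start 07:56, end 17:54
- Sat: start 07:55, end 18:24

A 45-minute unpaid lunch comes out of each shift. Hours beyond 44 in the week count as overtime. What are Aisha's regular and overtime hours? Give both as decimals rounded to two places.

Regular 44.00 hours, overtime 4.05 hours

Mon: 09:58–18:03 = 8 h 5 min; less 45 min break → 7 h 20 min
Tue: 09:13–17:30 = 8 h 17 min; less 45 min break → 7 h 32 min
Wed: 07:13–15:39 = 8 h 26 min; less 45 min break → 7 h 41 min
Thu: 08:31–15:49 = 7 h 18 min; less 45 min break → 6 h 33 min
Fri: 07:56–17:54 = 9 h 58 min; less 45 min break → 9 h 13 min
Sat: 07:55–18:24 = 10 h 29 min; less 45 min break → 9 h 44 min
Total worked: 48 h 3 min = 48.05 h.
Threshold 44 h → overtime 4 h 3 min, regular 44 h 0 min.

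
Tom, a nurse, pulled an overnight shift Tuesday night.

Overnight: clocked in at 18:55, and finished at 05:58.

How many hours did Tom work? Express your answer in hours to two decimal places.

Overnight: 18:55 → midnight = 5 h 5 min; midnight → 05:58 = 5 h 58 min; span 11 h 3 min

11.05 hours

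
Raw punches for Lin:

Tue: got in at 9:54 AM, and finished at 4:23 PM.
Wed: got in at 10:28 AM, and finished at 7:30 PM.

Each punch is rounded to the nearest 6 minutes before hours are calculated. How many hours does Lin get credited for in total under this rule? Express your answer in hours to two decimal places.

Tue: in 9:54 AM→9:54 AM, out 4:23 PM→4:24 PM; 6 h 30 min
Wed: in 10:28 AM→10:30 AM, out 7:30 PM→7:30 PM; 9 h 0 min
Total credited: 15 h 30 min.

15.50 hours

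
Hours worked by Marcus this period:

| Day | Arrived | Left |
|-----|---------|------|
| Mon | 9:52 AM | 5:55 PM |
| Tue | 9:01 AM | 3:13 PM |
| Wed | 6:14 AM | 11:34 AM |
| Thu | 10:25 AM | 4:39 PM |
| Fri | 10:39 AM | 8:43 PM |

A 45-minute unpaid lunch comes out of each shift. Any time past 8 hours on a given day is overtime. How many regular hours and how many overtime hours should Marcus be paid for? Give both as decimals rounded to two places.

Regular 30.82 hours, overtime 1.32 hours

Mon: 9:52 AM–5:55 PM = 8 h 3 min; less 45 min break → 7 h 18 min
Tue: 9:01 AM–3:13 PM = 6 h 12 min; less 45 min break → 5 h 27 min
Wed: 6:14 AM–11:34 AM = 5 h 20 min; less 45 min break → 4 h 35 min
Thu: 10:25 AM–4:39 PM = 6 h 14 min; less 45 min break → 5 h 29 min
Fri: 10:39 AM–8:43 PM = 10 h 4 min; less 45 min break → 9 h 19 min
Mon reg 7 h 18 min / OT 0 h 0 min; Tue reg 5 h 27 min / OT 0 h 0 min; Wed reg 4 h 35 min / OT 0 h 0 min; Thu reg 5 h 29 min / OT 0 h 0 min; Fri reg 8 h 0 min / OT 1 h 19 min.
Totals: regular 30 h 49 min, overtime 1 h 19 min.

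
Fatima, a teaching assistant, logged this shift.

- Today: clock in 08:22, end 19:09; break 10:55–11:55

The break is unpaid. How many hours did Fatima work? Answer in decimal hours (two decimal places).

Today: 08:22–19:09 = 10 h 47 min; less 60 min break → 9 h 47 min

9.78 hours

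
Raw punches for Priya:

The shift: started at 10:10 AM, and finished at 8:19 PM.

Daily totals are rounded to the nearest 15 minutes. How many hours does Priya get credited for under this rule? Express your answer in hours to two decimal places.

The shift: 10:10 AM–8:19 PM = 10 h 9 min → rounds to 10 h 15 min

10.25 hours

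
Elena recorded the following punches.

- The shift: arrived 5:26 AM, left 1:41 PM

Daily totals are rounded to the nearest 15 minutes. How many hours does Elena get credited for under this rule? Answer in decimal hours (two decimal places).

The shift: 5:26 AM–1:41 PM = 8 h 15 min → rounds to 8 h 15 min

8.25 hours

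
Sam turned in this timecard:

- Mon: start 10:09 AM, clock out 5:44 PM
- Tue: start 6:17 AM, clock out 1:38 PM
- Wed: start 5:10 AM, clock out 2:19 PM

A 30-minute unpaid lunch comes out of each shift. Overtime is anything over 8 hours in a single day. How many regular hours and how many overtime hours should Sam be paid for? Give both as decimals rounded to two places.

Mon: 10:09 AM–5:44 PM = 7 h 35 min; less 30 min break → 7 h 5 min
Tue: 6:17 AM–1:38 PM = 7 h 21 min; less 30 min break → 6 h 51 min
Wed: 5:10 AM–2:19 PM = 9 h 9 min; less 30 min break → 8 h 39 min
Mon reg 7 h 5 min / OT 0 h 0 min; Tue reg 6 h 51 min / OT 0 h 0 min; Wed reg 8 h 0 min / OT 0 h 39 min.
Totals: regular 21 h 56 min, overtime 0 h 39 min.

Regular 21.93 hours, overtime 0.65 hours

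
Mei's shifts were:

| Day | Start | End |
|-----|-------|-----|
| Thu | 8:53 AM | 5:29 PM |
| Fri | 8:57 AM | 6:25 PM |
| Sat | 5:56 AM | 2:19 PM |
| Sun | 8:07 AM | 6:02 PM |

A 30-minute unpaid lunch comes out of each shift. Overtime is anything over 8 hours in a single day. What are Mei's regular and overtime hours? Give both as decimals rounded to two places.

Regular 31.88 hours, overtime 2.48 hours

Thu: 8:53 AM–5:29 PM = 8 h 36 min; less 30 min break → 8 h 6 min
Fri: 8:57 AM–6:25 PM = 9 h 28 min; less 30 min break → 8 h 58 min
Sat: 5:56 AM–2:19 PM = 8 h 23 min; less 30 min break → 7 h 53 min
Sun: 8:07 AM–6:02 PM = 9 h 55 min; less 30 min break → 9 h 25 min
Thu reg 8 h 0 min / OT 0 h 6 min; Fri reg 8 h 0 min / OT 0 h 58 min; Sat reg 7 h 53 min / OT 0 h 0 min; Sun reg 8 h 0 min / OT 1 h 25 min.
Totals: regular 31 h 53 min, overtime 2 h 29 min.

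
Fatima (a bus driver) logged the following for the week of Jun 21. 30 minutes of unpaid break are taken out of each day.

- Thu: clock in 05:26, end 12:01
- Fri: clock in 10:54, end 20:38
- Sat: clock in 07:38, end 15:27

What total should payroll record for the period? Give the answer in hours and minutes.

Thu: 05:26–12:01 = 6 h 35 min; less 30 min break → 6 h 5 min
Fri: 10:54–20:38 = 9 h 44 min; less 30 min break → 9 h 14 min
Sat: 07:38–15:27 = 7 h 49 min; less 30 min break → 7 h 19 min
Total: 6 h 5 min + 9 h 14 min + 7 h 19 min = 22 h 38 min.

22 h 38 min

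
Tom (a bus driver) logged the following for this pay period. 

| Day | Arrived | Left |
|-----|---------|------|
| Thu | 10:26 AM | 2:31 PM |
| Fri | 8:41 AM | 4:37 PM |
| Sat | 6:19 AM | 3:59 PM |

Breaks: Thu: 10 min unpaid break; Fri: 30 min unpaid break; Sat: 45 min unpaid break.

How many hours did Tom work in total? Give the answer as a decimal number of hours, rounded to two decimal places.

Thu: 10:26 AM–2:31 PM = 4 h 5 min; less 10 min break → 3 h 55 min
Fri: 8:41 AM–4:37 PM = 7 h 56 min; less 30 min break → 7 h 26 min
Sat: 6:19 AM–3:59 PM = 9 h 40 min; less 45 min break → 8 h 55 min
Total: 3 h 55 min + 7 h 26 min + 8 h 55 min = 20 h 16 min.

20.27 hours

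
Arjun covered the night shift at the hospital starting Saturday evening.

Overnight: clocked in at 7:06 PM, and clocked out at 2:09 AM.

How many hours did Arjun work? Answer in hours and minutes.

7 h 3 min

Overnight: 7:06 PM → midnight = 4 h 54 min; midnight → 2:09 AM = 2 h 9 min; span 7 h 3 min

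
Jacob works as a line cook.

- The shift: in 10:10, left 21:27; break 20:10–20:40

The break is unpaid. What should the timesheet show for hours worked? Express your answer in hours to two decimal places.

10.78 hours

The shift: 10:10–21:27 = 11 h 17 min; less 30 min break → 10 h 47 min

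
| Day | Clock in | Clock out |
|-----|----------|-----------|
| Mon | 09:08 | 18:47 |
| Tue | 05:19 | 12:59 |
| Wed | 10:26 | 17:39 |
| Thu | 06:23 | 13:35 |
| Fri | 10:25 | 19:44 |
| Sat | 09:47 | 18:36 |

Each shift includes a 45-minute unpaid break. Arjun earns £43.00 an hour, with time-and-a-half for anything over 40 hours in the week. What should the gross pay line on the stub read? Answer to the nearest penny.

£2066.15

Mon: 09:08–18:47 = 9 h 39 min; less 45 min break → 8 h 54 min
Tue: 05:19–12:59 = 7 h 40 min; less 45 min break → 6 h 55 min
Wed: 10:26–17:39 = 7 h 13 min; less 45 min break → 6 h 28 min
Thu: 06:23–13:35 = 7 h 12 min; less 45 min break → 6 h 27 min
Fri: 10:25–19:44 = 9 h 19 min; less 45 min break → 8 h 34 min
Sat: 09:47–18:36 = 8 h 49 min; less 45 min break → 8 h 4 min
Total worked: 45 h 22 min = 2722 min.
Regular 40 h 0 min = 2400 min at £43.00/h; overtime 5 h 22 min = 322 min at £64.50/h.
Pay = (2400 × £43.00 + 322 × £64.50) ÷ 60 = £2066.15.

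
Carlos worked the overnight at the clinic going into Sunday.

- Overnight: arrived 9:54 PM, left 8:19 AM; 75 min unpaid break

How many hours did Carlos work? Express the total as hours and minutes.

Overnight: 9:54 PM → midnight = 2 h 6 min; midnight → 8:19 AM = 8 h 19 min; span 10 h 25 min; less 75 min break → 9 h 10 min

9 h 10 min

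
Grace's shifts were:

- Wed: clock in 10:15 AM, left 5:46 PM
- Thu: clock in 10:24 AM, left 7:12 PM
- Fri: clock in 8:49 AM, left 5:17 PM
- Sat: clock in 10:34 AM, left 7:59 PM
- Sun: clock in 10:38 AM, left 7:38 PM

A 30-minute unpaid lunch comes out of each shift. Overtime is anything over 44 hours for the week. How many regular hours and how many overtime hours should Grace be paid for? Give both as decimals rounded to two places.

Wed: 10:15 AM–5:46 PM = 7 h 31 min; less 30 min break → 7 h 1 min
Thu: 10:24 AM–7:12 PM = 8 h 48 min; less 30 min break → 8 h 18 min
Fri: 8:49 AM–5:17 PM = 8 h 28 min; less 30 min break → 7 h 58 min
Sat: 10:34 AM–7:59 PM = 9 h 25 min; less 30 min break → 8 h 55 min
Sun: 10:38 AM–7:38 PM = 9 h 0 min; less 30 min break → 8 h 30 min
Total worked: 40 h 42 min = 40.70 h.
Threshold 44 h → overtime 0 h 0 min, regular 40 h 42 min.

Regular 40.70 hours, overtime 0.00 hours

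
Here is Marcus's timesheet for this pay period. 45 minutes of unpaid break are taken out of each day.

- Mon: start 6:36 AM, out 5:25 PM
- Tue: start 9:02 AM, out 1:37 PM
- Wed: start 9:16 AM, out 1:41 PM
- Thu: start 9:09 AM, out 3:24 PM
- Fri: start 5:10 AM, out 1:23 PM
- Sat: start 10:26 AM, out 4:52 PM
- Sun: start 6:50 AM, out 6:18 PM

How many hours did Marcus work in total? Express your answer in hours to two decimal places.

46.93 hours

Mon: 6:36 AM–5:25 PM = 10 h 49 min; less 45 min break → 10 h 4 min
Tue: 9:02 AM–1:37 PM = 4 h 35 min; less 45 min break → 3 h 50 min
Wed: 9:16 AM–1:41 PM = 4 h 25 min; less 45 min break → 3 h 40 min
Thu: 9:09 AM–3:24 PM = 6 h 15 min; less 45 min break → 5 h 30 min
Fri: 5:10 AM–1:23 PM = 8 h 13 min; less 45 min break → 7 h 28 min
Sat: 10:26 AM–4:52 PM = 6 h 26 min; less 45 min break → 5 h 41 min
Sun: 6:50 AM–6:18 PM = 11 h 28 min; less 45 min break → 10 h 43 min
Total: 10 h 4 min + 3 h 50 min + 3 h 40 min + 5 h 30 min + 7 h 28 min + 5 h 41 min + 10 h 43 min = 46 h 56 min.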